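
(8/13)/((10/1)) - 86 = -85.94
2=2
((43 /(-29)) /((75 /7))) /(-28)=43 /8700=0.00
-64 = -64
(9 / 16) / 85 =9 / 1360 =0.01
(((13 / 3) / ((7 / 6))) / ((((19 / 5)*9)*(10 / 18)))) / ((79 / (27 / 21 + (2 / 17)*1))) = 4342 / 1250333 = 0.00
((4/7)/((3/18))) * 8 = 192/7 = 27.43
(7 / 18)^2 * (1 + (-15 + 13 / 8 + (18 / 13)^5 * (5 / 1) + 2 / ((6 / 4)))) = 6289420235 / 2887174368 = 2.18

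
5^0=1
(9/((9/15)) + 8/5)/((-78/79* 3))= -6557/1170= -5.60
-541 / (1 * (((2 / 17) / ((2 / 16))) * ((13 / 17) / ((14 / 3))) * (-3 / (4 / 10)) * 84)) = 156349 / 28080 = 5.57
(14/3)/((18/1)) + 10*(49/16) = 6671/216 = 30.88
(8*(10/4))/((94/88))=880/47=18.72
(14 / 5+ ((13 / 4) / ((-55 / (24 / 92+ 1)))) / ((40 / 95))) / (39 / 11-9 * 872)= -106181 / 317543520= -0.00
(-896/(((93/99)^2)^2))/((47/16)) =-17001363456/43405487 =-391.69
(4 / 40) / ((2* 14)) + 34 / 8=1191 / 280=4.25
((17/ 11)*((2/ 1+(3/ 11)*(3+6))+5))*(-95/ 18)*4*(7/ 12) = -587860/ 3267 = -179.94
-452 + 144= -308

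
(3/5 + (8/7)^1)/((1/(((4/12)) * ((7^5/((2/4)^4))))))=2343376/15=156225.07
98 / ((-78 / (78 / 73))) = -98 / 73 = -1.34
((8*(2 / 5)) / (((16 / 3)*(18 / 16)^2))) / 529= 64 / 71415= 0.00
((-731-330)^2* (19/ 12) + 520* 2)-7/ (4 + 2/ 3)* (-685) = 1784459.08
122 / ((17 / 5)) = 610 / 17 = 35.88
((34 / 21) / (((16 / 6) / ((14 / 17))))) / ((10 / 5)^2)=1 / 8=0.12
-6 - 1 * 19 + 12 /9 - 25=-146 /3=-48.67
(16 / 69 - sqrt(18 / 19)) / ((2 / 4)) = 32 / 69 - 6*sqrt(38) / 19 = -1.48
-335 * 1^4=-335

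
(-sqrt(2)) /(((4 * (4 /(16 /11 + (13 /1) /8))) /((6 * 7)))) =-11.43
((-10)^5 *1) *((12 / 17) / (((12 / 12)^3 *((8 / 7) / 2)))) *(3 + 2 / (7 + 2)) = -20300000 / 51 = -398039.22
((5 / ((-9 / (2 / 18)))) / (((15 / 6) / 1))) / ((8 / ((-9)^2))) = -1 / 4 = -0.25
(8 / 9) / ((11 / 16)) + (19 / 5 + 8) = 6481 / 495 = 13.09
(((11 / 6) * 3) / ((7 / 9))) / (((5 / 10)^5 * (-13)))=-1584 / 91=-17.41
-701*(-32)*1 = 22432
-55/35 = -11/7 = -1.57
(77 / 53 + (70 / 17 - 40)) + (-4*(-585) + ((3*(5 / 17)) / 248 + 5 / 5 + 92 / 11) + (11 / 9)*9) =5716987329 / 2457928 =2325.94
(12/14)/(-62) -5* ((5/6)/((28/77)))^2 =-3283853/124992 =-26.27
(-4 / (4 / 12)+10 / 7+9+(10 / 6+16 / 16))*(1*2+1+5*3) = 138 / 7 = 19.71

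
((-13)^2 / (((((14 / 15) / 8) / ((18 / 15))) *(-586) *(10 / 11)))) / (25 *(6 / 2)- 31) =-1521 / 20510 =-0.07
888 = 888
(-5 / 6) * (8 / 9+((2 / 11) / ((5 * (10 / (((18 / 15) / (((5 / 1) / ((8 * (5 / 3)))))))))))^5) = -19659545903156092 / 26540386962890625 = -0.74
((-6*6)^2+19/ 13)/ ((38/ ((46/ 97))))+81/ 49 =17.84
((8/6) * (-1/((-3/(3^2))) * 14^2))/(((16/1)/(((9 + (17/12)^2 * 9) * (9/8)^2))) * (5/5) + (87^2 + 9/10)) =274972320/2655154867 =0.10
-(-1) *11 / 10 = 11 / 10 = 1.10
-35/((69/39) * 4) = -455/92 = -4.95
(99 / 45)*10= 22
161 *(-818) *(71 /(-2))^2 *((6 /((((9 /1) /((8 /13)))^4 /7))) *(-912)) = 2893326555348992 /20820969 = 138962147.02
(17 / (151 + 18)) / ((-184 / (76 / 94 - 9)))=6545 / 1461512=0.00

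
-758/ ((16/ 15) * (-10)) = 1137/ 16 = 71.06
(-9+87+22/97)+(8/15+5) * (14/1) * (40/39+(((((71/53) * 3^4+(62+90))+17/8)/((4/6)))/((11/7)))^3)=28107549300406454981035619/23028370966149120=1220561773.20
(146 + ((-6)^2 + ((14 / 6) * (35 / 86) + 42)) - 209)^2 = 16933225 / 66564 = 254.39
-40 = -40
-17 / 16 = -1.06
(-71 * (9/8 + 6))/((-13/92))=3580.04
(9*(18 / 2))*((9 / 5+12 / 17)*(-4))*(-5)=4059.53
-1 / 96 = -0.01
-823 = -823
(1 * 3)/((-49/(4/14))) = -0.02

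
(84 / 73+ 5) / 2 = 449 / 146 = 3.08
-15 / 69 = -5 / 23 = -0.22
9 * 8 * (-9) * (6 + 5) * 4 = -28512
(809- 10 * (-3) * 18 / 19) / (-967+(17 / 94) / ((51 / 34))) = -2243451 / 2590270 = -0.87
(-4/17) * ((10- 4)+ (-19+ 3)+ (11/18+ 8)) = 50/153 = 0.33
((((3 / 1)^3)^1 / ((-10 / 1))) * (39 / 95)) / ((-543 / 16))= 2808 / 85975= 0.03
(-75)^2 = 5625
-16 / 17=-0.94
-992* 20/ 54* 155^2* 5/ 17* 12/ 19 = -4766560000/ 2907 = -1639683.52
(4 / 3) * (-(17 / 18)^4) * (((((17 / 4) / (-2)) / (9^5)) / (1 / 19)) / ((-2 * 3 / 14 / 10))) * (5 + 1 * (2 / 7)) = -4990797355 / 55788550416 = -0.09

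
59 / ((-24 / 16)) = -118 / 3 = -39.33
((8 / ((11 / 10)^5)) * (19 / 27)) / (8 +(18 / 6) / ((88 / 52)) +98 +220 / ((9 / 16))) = 30400000 / 4338670017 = 0.01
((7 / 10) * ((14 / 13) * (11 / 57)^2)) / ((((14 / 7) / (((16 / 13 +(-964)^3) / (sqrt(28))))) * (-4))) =205502271359 * sqrt(7) / 915135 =594128.63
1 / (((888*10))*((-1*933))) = -1 / 8285040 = -0.00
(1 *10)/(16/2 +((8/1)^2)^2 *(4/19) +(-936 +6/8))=-152/987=-0.15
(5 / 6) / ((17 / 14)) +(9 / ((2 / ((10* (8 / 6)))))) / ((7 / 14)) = 6155 / 51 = 120.69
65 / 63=1.03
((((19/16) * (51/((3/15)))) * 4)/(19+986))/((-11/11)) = -323/268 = -1.21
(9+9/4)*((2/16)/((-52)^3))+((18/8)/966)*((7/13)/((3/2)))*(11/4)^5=0.13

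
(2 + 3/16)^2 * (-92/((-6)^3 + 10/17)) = 478975/234368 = 2.04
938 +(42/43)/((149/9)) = 6010144/6407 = 938.06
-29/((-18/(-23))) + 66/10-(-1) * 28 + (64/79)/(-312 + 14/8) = -21689659/8823510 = -2.46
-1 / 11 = -0.09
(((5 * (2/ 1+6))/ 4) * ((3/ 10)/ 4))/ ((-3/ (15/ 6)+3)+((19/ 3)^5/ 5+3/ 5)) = 729/ 1983212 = 0.00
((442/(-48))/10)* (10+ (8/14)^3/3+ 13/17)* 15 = -2462135/16464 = -149.55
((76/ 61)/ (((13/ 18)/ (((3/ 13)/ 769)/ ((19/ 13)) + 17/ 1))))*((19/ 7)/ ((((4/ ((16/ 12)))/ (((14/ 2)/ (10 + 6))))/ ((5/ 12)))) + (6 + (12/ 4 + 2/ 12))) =667548125/ 2439268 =273.67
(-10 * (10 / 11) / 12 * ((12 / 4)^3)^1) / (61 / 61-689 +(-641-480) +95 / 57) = 675 / 59642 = 0.01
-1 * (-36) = 36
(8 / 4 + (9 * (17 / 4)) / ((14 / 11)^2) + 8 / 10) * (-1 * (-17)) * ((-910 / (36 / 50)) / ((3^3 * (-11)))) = 572064025 / 299376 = 1910.85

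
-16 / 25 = -0.64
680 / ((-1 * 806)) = -0.84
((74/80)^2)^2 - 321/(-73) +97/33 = 49760293849/6167040000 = 8.07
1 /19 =0.05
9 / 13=0.69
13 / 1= 13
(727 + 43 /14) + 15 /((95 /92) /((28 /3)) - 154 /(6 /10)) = 4052639217 /5551462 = 730.01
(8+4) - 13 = -1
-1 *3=-3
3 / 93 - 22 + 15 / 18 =-3931 / 186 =-21.13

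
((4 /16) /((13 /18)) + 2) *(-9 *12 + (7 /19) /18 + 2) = -2210945 /8892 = -248.64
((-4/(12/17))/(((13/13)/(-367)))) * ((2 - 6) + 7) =6239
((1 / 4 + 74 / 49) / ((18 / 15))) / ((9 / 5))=2875 / 3528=0.81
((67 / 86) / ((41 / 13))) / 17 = 871 / 59942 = 0.01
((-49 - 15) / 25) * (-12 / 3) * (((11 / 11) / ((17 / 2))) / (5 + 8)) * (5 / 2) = 256 / 1105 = 0.23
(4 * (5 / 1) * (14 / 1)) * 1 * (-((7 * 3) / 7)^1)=-840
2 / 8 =1 / 4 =0.25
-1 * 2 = -2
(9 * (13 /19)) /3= 39 /19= 2.05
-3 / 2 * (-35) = 105 / 2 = 52.50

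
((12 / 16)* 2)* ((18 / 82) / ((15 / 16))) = 0.35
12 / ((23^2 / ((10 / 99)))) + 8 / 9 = 46672 / 52371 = 0.89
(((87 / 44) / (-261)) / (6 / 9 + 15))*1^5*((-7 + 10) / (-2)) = 3 / 4136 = 0.00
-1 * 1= -1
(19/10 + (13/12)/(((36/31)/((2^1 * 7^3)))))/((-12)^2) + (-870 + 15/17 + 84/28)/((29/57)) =-130181213239/76671360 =-1697.91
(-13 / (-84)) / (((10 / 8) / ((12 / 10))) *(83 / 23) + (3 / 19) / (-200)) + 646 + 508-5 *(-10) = 4152693477 / 3448963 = 1204.04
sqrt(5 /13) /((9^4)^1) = sqrt(65) /85293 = 0.00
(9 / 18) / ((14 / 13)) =13 / 28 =0.46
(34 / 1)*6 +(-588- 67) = -451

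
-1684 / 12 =-421 / 3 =-140.33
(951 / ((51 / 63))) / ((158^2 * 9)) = 0.01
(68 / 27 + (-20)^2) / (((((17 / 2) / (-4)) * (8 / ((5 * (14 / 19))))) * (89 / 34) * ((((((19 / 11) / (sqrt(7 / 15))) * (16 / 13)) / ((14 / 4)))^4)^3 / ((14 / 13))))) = -147.01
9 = 9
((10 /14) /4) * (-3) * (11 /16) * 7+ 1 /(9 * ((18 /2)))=-2.57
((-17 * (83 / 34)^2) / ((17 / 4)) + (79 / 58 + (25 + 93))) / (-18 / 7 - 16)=-2241659 / 435812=-5.14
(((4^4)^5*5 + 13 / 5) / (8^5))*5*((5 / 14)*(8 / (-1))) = -19634136210295 / 8192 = -2396745142.86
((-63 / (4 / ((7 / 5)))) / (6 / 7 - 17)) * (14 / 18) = 2401 / 2260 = 1.06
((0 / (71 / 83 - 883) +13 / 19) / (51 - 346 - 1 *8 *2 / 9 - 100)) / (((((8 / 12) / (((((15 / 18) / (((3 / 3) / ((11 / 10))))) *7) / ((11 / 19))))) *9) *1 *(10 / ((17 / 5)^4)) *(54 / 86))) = -326817673 / 4820850000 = -0.07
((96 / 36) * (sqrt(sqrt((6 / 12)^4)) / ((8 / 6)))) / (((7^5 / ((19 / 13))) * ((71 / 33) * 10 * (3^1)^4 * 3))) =209 / 12565417410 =0.00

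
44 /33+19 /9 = 3.44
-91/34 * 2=-91/17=-5.35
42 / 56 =3 / 4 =0.75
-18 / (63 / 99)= -198 / 7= -28.29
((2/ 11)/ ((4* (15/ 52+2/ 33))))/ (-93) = -26/ 18569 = -0.00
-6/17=-0.35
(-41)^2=1681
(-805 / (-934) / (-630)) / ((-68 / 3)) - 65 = -65.00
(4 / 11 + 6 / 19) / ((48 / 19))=0.27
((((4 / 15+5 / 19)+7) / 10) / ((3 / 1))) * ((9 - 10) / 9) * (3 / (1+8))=-1073 / 115425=-0.01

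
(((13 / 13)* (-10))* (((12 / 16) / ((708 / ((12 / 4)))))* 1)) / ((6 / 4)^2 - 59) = 15 / 26786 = 0.00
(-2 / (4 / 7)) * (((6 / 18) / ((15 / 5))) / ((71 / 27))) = -21 / 142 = -0.15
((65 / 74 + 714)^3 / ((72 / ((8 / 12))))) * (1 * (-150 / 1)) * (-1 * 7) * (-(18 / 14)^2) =-33309963987457725 / 5673136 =-5871525728.88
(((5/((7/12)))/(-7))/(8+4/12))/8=-9/490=-0.02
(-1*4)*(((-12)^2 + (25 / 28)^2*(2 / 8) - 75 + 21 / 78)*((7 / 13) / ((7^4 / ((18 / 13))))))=-0.09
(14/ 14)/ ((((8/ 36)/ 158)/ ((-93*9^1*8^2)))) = -38086848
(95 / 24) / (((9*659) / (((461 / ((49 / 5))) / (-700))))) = -8759 / 195295968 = -0.00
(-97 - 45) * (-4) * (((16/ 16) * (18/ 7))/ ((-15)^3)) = -1136/ 2625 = -0.43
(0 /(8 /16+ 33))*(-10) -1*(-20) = 20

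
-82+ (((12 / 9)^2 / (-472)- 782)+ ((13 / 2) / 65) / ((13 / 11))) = -863.92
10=10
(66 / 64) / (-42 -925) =-33 / 30944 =-0.00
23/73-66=-4795/73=-65.68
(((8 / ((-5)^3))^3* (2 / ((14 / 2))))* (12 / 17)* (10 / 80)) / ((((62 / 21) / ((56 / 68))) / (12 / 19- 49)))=29643264 / 332462890625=0.00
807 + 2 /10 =4036 /5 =807.20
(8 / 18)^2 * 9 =16 / 9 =1.78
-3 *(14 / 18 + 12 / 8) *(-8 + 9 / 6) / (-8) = -533 / 96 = -5.55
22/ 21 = 1.05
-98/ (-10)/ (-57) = -49/ 285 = -0.17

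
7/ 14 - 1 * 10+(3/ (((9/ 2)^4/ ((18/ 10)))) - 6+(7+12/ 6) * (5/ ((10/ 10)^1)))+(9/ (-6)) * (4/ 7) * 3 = 458279/ 17010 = 26.94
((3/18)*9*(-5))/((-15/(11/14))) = 11/28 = 0.39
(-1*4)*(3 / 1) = -12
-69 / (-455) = 69 / 455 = 0.15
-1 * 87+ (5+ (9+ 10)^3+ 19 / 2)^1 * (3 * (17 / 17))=41067 / 2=20533.50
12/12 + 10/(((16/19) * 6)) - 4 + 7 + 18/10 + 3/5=2011/240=8.38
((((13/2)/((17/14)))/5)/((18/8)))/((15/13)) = 4732/11475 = 0.41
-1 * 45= -45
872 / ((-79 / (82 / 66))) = -35752 / 2607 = -13.71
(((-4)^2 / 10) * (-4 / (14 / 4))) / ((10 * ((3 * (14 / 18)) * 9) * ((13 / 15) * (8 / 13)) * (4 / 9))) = -9 / 245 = -0.04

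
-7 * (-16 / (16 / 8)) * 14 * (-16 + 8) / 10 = -3136 / 5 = -627.20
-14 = -14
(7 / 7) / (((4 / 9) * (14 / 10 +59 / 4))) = 45 / 323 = 0.14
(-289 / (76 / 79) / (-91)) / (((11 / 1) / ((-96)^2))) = 2765.79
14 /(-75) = -14 /75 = -0.19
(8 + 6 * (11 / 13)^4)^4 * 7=70094110988862286179952 / 665416609183179841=105338.69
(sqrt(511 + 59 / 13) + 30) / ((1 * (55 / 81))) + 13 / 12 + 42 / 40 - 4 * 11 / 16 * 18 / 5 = 81 * sqrt(87126) / 715 + 12017 / 330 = 69.85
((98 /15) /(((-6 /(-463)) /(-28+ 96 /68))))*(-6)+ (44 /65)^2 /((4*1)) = 80427.75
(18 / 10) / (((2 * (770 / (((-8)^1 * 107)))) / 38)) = -73188 / 1925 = -38.02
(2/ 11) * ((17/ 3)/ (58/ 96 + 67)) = 544/ 35695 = 0.02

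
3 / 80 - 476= -475.96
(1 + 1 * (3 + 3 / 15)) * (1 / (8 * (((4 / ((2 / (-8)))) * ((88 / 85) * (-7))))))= 51 / 11264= 0.00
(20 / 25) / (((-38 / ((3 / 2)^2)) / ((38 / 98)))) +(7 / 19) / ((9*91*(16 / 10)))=-78803 / 4357080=-0.02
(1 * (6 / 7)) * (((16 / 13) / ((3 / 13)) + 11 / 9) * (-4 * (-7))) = 472 / 3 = 157.33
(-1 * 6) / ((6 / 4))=-4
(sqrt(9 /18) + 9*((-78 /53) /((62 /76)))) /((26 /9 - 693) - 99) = 120042 /5834293 - 9*sqrt(2) /14204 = 0.02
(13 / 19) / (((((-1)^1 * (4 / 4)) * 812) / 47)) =-611 / 15428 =-0.04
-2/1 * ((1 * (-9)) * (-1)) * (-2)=36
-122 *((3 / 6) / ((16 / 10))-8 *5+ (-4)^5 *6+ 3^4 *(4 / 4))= 5956223 / 8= 744527.88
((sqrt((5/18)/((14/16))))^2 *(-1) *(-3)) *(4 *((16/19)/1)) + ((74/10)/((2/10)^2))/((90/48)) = 40648/399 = 101.87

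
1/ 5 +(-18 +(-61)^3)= -1134994/ 5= -226998.80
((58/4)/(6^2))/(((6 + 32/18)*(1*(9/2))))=29/2520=0.01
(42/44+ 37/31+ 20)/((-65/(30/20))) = -9063/17732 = -0.51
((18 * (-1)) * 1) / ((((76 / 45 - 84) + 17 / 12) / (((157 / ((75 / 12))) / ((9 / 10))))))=6.21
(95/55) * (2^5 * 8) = 4864/11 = 442.18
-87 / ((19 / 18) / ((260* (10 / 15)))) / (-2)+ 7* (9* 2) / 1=138114 / 19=7269.16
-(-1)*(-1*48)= -48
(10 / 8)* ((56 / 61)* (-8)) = -560 / 61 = -9.18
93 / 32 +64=2141 / 32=66.91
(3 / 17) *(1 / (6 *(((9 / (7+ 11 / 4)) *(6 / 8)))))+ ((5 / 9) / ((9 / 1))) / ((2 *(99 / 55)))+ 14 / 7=25525 / 12393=2.06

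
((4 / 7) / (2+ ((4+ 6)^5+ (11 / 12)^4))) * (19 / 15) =525312 / 72577963955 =0.00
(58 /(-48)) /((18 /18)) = -29 /24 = -1.21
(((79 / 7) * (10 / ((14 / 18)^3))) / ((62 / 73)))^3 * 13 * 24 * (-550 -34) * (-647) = 1095000138214509907301630904000 / 412345787004991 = 2655538561865447.44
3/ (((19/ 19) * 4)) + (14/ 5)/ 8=11/ 10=1.10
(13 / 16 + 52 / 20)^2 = 74529 / 6400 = 11.65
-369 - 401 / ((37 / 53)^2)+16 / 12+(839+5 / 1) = -1422926 / 4107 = -346.46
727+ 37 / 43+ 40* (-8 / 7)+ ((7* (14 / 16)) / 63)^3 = 76637622091 / 112347648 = 682.15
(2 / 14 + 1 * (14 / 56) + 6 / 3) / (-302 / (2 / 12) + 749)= -67 / 29764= -0.00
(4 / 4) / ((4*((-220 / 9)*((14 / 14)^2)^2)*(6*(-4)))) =3 / 7040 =0.00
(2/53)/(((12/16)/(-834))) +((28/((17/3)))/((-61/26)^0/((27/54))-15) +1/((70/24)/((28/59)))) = -145744796/3455335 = -42.18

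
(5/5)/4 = 1/4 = 0.25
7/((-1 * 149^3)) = -7/3307949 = -0.00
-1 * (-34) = 34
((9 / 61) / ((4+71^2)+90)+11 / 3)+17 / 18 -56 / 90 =4498087 / 1127646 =3.99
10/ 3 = 3.33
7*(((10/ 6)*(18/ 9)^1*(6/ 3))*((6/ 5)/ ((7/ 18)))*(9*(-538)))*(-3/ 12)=174312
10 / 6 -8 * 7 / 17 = -83 / 51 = -1.63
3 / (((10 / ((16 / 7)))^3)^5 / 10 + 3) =211106232532992 / 28976816067691925892367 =0.00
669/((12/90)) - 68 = 9899/2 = 4949.50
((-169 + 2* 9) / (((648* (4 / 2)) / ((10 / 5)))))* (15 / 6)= -755 / 1296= -0.58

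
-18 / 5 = -3.60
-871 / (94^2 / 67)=-58357 / 8836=-6.60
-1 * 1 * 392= -392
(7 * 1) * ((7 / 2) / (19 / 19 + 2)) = 49 / 6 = 8.17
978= 978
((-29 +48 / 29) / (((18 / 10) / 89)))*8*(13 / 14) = -18350020 / 1827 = -10043.80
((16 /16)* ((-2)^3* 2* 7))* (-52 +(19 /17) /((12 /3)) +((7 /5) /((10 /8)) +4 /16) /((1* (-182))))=32009358 /5525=5793.55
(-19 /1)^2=361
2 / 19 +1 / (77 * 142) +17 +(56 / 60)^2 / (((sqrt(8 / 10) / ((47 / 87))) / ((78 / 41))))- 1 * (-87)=119756 * sqrt(5) / 267525 +21627471 / 207746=105.11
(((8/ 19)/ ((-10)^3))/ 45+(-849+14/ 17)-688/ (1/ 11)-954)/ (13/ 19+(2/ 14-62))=153.18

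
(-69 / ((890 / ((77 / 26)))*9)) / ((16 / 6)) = -1771 / 185120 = -0.01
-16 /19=-0.84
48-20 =28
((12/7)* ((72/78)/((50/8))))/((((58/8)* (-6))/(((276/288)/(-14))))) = 184/461825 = 0.00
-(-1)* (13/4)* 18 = 117/2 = 58.50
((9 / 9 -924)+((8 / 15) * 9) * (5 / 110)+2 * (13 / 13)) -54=-53613 / 55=-974.78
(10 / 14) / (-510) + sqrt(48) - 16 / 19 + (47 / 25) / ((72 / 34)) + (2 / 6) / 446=20428997 / 453782700 + 4 * sqrt(3)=6.97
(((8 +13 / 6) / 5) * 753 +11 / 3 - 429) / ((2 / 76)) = 630287 / 15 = 42019.13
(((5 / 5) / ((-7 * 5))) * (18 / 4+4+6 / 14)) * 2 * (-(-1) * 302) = -7550 / 49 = -154.08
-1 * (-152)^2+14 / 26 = -300345 / 13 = -23103.46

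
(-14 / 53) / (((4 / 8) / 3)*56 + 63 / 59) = -354 / 13939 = -0.03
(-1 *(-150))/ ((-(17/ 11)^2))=-18150/ 289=-62.80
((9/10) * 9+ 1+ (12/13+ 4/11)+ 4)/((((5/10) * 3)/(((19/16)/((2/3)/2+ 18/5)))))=390887/134992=2.90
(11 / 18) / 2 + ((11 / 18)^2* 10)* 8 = 9779 / 324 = 30.18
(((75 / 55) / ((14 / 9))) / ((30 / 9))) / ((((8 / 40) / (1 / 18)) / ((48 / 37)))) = 270 / 2849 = 0.09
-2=-2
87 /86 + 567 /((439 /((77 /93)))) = 2435541 /1170374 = 2.08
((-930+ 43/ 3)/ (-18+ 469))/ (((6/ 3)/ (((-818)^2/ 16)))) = -11207827/ 264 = -42453.89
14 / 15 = 0.93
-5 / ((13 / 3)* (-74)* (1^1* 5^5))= 3 / 601250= 0.00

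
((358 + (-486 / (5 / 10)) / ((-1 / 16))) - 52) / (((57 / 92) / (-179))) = -87049848 / 19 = -4581570.95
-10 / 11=-0.91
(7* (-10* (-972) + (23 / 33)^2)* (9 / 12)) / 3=74099263 / 4356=17010.85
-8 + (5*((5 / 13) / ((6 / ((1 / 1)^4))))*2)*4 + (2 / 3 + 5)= 3 / 13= 0.23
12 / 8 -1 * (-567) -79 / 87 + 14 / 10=495023 / 870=568.99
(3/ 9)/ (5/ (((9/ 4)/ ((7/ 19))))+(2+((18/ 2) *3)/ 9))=57/ 995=0.06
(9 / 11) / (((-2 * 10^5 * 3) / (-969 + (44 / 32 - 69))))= 24879 / 17600000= 0.00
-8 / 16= -1 / 2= -0.50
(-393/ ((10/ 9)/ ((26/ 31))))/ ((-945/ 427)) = 103883/ 775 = 134.04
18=18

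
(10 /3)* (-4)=-40 /3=-13.33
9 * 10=90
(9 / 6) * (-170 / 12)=-85 / 4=-21.25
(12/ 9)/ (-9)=-4/ 27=-0.15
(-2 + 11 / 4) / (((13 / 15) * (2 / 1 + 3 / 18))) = 135 / 338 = 0.40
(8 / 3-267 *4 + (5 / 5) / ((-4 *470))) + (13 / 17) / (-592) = -1065.34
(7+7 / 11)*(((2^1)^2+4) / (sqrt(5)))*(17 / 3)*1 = 3808*sqrt(5) / 55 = 154.82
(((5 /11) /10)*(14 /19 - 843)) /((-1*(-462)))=-16003 /193116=-0.08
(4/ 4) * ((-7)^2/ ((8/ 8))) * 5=245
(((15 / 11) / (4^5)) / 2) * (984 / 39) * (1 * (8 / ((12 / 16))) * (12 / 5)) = 0.43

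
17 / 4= 4.25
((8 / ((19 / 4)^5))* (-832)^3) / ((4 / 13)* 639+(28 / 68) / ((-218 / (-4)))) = -56826210855944192 / 5863959554275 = -9690.76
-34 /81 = -0.42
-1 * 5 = -5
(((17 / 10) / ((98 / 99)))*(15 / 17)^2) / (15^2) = 99 / 16660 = 0.01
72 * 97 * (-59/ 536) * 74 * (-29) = 110534022/ 67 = 1649761.52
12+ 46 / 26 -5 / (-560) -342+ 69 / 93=-14781133 / 45136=-327.48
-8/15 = -0.53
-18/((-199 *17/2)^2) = -72/11444689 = -0.00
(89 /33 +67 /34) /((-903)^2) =5237 /914888898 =0.00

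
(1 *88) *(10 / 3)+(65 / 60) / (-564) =1985267 / 6768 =293.33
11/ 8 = 1.38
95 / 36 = 2.64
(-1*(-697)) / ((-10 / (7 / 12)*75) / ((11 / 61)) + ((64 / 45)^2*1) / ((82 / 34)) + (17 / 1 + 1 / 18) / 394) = -3511224555300 / 35913168238993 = -0.10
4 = 4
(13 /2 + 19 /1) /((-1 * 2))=-51 /4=-12.75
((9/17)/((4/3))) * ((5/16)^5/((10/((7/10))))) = 23625/285212672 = 0.00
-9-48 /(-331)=-2931 /331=-8.85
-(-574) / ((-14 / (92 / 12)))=-943 / 3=-314.33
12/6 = 2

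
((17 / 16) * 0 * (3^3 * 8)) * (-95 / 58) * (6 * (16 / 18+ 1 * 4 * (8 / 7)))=0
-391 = -391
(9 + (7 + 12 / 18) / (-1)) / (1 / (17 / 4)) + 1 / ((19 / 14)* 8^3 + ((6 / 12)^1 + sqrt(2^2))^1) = 166013 / 29289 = 5.67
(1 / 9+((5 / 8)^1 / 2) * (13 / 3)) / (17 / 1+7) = 0.06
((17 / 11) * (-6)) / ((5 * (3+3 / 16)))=-32 / 55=-0.58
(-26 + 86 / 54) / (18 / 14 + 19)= -4613 / 3834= -1.20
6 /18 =1 /3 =0.33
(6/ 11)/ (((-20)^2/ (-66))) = -9/ 100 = -0.09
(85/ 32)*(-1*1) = -85/ 32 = -2.66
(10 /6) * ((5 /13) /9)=25 /351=0.07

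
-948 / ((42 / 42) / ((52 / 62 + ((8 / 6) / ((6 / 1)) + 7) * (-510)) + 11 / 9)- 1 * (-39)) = -162277850 / 6675941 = -24.31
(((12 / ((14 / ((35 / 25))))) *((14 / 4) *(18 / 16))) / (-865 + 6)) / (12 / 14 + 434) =-1323 / 104591840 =-0.00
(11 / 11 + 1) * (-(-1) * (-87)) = -174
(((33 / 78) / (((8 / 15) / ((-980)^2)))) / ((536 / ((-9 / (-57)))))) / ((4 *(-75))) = -396165 / 529568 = -0.75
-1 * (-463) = 463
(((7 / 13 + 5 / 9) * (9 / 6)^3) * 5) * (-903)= -216720 / 13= -16670.77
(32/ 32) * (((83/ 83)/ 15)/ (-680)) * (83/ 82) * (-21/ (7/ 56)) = 581/ 34850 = 0.02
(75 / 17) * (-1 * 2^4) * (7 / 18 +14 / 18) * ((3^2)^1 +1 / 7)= -752.94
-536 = -536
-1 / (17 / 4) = -4 / 17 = -0.24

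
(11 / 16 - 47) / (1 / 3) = -2223 / 16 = -138.94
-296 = -296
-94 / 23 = -4.09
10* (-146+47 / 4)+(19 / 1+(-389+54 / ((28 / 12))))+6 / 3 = -23623 / 14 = -1687.36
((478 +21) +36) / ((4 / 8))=1070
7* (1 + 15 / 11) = 182 / 11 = 16.55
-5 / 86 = -0.06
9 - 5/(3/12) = -11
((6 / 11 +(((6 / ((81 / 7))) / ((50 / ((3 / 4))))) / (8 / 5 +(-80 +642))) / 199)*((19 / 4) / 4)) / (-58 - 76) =-11507248103 / 2380586883840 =-0.00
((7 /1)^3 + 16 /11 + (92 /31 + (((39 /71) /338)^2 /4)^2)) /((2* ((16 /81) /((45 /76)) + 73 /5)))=80233614295437564638865 /6897527086005627275776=11.63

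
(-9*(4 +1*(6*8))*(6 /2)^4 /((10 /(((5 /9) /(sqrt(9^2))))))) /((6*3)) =-13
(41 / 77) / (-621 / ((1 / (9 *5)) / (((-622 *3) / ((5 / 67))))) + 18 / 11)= 41 / 53803592892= 0.00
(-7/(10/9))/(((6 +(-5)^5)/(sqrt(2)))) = 63 * sqrt(2)/31190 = 0.00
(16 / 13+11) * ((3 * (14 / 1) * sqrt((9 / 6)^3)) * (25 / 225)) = 1113 * sqrt(6) / 26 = 104.86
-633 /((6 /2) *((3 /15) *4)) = -1055 /4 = -263.75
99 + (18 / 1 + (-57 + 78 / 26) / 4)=207 / 2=103.50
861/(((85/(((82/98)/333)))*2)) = 1681/132090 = 0.01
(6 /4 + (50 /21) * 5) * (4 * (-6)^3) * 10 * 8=-6485760 /7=-926537.14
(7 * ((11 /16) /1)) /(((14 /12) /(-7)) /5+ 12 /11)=12705 /2792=4.55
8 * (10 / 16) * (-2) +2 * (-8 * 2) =-42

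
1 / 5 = 0.20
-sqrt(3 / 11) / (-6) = sqrt(33) / 66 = 0.09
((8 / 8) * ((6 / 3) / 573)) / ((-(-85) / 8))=0.00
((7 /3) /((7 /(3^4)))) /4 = 27 /4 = 6.75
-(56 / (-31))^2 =-3136 / 961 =-3.26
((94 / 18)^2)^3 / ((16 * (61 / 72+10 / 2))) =10779215329 / 49719258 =216.80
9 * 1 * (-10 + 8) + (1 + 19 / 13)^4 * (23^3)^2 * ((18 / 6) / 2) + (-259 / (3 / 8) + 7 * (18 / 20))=6985209013674049 / 856830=8152386136.89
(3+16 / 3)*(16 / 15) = 80 / 9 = 8.89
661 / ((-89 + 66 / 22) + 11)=-661 / 75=-8.81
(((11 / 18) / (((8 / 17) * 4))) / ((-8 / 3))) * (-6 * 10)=935 / 128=7.30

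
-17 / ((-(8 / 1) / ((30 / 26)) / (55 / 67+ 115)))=247350 / 871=283.98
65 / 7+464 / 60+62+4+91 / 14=18799 / 210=89.52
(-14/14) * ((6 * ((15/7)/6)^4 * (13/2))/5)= -4875/38416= -0.13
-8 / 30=-4 / 15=-0.27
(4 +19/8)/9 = 17/24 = 0.71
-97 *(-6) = 582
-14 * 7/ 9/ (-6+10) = -49/ 18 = -2.72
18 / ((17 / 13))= 234 / 17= 13.76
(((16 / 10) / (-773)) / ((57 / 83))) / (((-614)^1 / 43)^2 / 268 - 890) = 82258312 / 24269155914405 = 0.00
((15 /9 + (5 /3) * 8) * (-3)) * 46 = -2070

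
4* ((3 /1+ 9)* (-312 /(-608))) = 468 /19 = 24.63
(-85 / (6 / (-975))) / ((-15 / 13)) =-71825 / 6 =-11970.83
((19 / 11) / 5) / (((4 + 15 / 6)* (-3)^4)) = 38 / 57915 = 0.00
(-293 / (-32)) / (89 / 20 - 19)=-1465 / 2328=-0.63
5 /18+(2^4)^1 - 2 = 257 /18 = 14.28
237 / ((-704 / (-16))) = 237 / 44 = 5.39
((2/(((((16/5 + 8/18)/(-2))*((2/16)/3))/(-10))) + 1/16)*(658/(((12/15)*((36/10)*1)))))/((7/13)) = 2640146275/23616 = 111794.81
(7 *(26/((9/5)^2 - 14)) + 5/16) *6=-214365/2152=-99.61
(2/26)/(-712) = -1/9256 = -0.00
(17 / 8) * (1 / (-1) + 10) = 19.12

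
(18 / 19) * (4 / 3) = 24 / 19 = 1.26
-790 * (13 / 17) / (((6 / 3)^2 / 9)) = -46215 / 34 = -1359.26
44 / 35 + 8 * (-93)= -25996 / 35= -742.74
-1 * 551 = -551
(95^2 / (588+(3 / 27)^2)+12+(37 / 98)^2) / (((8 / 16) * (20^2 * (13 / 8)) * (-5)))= -12575115193 / 743321988500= -0.02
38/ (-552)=-19/ 276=-0.07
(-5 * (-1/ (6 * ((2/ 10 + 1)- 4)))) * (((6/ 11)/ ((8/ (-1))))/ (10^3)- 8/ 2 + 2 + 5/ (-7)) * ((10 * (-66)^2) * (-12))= -82766079/ 196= -422275.91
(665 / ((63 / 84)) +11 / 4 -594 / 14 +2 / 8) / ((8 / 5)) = 11120 / 21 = 529.52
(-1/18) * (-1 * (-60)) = -10/3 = -3.33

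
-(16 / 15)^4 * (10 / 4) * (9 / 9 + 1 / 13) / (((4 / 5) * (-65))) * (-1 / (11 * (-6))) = 57344 / 56467125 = 0.00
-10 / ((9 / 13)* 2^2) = -65 / 18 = -3.61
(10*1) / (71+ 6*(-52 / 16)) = 20 / 103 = 0.19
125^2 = 15625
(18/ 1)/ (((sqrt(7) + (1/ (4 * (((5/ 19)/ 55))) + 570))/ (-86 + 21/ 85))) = -2.47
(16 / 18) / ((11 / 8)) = 64 / 99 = 0.65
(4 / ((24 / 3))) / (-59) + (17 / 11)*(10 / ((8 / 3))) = 5.79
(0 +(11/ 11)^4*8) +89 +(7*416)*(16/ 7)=6753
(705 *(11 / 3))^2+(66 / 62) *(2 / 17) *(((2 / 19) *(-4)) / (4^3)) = 267636475667 / 40052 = 6682225.00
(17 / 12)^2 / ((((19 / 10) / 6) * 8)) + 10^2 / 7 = 192515 / 12768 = 15.08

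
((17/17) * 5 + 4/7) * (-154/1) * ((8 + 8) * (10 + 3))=-178464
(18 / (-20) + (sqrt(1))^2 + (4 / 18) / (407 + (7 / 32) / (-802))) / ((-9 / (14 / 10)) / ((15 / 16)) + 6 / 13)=-8601360859 / 547121723580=-0.02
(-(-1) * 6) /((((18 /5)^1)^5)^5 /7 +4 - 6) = 6258487701416015625 /12044329605469466159390503174909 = 0.00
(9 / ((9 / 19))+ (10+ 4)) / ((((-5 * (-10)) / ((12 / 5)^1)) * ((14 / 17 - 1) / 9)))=-10098 / 125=-80.78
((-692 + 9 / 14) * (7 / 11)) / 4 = -9679 / 88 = -109.99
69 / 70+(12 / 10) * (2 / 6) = 97 / 70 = 1.39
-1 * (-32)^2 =-1024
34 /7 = 4.86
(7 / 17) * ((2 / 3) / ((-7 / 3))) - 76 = -1294 / 17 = -76.12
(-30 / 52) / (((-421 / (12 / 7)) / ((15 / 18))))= 75 / 38311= 0.00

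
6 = 6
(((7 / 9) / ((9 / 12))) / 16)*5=0.32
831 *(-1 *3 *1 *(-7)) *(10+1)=191961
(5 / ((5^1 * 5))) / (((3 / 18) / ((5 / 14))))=3 / 7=0.43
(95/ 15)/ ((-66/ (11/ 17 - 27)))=4256/ 1683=2.53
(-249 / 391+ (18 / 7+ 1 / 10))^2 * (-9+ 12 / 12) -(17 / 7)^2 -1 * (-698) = 658.99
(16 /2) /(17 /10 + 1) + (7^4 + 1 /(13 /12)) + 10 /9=844505 /351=2406.00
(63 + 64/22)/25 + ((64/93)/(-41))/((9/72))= 104945/41943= 2.50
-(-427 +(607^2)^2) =-135754665174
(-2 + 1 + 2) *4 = 4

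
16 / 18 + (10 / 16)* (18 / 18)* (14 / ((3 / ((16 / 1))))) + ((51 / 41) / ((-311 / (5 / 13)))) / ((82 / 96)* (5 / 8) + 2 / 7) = 156289111532 / 3286583001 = 47.55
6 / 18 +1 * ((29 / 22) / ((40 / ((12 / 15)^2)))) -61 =-250163 / 4125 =-60.65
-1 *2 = -2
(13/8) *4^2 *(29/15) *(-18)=-4524/5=-904.80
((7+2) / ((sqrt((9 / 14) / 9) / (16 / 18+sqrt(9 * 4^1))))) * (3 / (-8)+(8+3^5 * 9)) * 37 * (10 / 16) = 11773288.08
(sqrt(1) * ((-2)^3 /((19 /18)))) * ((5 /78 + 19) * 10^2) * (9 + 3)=-42825600 /247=-173383.00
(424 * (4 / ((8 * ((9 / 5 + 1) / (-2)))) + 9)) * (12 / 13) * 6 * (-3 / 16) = -346302 / 91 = -3805.52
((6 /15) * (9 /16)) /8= 9 /320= 0.03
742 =742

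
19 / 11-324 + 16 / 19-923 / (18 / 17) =-4488641 / 3762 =-1193.15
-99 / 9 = -11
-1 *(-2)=2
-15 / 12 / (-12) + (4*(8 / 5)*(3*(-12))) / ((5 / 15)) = -165863 / 240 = -691.10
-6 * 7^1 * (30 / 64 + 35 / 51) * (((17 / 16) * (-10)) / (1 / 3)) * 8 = 197925 / 16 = 12370.31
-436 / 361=-1.21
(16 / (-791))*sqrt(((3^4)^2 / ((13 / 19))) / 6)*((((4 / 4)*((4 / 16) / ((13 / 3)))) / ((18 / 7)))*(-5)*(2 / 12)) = 15*sqrt(1482) / 38194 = 0.02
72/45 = 8/5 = 1.60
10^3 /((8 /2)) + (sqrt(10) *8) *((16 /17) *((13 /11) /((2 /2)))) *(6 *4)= 250 + 39936 *sqrt(10) /187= 925.34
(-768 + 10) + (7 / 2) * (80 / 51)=-38378 / 51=-752.51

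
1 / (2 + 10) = 1 / 12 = 0.08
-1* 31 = -31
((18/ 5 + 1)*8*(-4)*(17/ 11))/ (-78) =6256/ 2145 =2.92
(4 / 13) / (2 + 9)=4 / 143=0.03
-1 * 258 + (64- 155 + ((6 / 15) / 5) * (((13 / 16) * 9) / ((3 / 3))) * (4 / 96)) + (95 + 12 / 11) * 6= 4005229 / 17600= 227.57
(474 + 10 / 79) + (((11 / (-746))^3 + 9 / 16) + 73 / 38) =594005464972811 / 1246313129872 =476.61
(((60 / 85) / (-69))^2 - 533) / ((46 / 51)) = -244456671 / 413678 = -590.93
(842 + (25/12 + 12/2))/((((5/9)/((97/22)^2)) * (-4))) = -287943627/38720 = -7436.56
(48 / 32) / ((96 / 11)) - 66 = -65.83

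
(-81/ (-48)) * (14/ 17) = 189/ 136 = 1.39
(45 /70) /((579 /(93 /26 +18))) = 1683 /70252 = 0.02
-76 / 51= -1.49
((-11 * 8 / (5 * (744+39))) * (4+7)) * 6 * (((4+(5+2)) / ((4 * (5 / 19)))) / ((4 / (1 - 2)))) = 25289 / 6525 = 3.88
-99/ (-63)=11/ 7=1.57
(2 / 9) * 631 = 1262 / 9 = 140.22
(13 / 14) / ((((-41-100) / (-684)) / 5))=7410 / 329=22.52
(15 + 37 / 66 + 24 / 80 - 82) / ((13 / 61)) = -665693 / 2145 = -310.35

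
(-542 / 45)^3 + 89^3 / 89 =562581037 / 91125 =6173.73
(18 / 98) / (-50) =-9 / 2450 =-0.00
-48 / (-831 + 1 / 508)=24384 / 422147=0.06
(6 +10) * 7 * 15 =1680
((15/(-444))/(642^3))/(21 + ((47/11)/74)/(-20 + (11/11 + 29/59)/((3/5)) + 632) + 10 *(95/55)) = -299101/89661321843406380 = -0.00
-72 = -72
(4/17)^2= 16/289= 0.06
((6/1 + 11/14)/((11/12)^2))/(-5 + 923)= 380/43197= 0.01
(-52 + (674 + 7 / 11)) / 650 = 6849 / 7150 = 0.96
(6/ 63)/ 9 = 2/ 189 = 0.01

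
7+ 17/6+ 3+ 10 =137/6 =22.83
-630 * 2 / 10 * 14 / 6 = -294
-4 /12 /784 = -1 /2352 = -0.00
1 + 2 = 3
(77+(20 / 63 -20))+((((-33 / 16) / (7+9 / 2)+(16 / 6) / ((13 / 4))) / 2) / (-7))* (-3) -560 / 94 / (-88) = 8963144581 / 155819664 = 57.52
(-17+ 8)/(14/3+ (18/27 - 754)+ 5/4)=108/8969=0.01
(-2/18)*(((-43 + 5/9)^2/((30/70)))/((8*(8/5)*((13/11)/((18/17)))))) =-14045185/429624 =-32.69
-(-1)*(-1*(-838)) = 838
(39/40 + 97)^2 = 9599.10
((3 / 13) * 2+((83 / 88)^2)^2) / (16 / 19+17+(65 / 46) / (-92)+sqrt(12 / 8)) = 14072631656300875507 / 199283794814604651008 - 98676390389566789 * sqrt(6) / 49820948703651162752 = 0.07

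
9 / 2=4.50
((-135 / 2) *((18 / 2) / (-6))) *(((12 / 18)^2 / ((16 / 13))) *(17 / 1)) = 9945 / 16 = 621.56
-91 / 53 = -1.72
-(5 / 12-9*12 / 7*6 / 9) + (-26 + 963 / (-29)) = -120187 / 2436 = -49.34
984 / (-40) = -123 / 5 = -24.60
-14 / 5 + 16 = 66 / 5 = 13.20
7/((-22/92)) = -322/11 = -29.27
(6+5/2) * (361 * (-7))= -42959/2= -21479.50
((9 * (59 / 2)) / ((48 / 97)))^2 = 294774561 / 1024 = 287865.78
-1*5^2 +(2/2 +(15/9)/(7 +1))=-571/24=-23.79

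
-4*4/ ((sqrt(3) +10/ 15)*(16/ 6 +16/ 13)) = 468/ 437 - 702*sqrt(3)/ 437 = -1.71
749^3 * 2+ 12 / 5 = 4201897502 / 5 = 840379500.40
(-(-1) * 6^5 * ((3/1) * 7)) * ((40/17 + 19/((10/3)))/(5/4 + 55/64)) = 623413.61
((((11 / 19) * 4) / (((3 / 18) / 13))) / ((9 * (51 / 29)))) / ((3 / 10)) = 331760 / 8721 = 38.04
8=8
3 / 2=1.50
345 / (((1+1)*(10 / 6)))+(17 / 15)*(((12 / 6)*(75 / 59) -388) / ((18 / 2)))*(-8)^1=7834579 / 15930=491.81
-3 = -3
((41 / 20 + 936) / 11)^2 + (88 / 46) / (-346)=1400507941659 / 192583600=7272.21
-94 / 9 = -10.44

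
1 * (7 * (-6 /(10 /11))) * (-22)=5082 /5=1016.40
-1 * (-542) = 542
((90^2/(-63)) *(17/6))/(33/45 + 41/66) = -280500/1043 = -268.94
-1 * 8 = -8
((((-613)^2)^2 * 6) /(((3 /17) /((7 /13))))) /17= 1976832779054 /13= 152064059927.23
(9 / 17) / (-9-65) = -9 / 1258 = -0.01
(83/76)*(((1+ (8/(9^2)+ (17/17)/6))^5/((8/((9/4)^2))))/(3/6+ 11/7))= 210351414940625/194303944876032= 1.08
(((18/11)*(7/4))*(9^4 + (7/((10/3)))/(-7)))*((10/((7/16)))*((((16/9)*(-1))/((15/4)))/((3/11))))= -11196928/15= -746461.87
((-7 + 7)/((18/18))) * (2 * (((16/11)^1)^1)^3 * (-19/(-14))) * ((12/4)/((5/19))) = 0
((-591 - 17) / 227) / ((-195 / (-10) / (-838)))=1019008 / 8853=115.10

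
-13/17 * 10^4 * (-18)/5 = 468000/17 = 27529.41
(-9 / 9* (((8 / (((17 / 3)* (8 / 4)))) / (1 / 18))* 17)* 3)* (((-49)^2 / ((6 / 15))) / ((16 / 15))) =-14586075 / 4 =-3646518.75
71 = 71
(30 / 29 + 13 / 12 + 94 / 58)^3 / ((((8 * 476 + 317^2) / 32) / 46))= 50647699723 / 68679887391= 0.74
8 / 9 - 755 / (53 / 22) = -149066 / 477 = -312.51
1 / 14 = 0.07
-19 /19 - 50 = -51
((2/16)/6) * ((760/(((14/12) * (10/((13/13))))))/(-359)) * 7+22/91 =14067/65338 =0.22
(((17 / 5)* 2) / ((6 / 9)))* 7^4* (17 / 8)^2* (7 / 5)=154823.98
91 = 91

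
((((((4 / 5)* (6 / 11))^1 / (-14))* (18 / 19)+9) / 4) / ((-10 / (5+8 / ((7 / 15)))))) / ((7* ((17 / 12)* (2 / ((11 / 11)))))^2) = -18307701 / 1450228010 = -0.01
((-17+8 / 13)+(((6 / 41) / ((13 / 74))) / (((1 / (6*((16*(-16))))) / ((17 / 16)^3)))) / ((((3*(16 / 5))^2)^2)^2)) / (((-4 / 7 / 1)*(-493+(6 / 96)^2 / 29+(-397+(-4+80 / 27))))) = -853953248399035939 / 26537189267724042240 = -0.03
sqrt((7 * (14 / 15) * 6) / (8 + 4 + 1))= 1.74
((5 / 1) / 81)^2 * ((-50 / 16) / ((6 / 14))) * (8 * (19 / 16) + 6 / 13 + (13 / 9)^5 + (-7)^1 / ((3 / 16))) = 141616943125 / 241750385136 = 0.59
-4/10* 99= -198/5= -39.60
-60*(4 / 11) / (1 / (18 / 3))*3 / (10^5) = -27 / 6875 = -0.00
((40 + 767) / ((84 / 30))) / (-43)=-4035 / 602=-6.70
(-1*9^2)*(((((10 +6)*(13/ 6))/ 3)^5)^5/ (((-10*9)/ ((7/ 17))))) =933042716020596997564224011883192353491870164189184/ 6780147661534163338385685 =137613922675169992174556200.00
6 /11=0.55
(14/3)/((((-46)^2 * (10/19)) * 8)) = 133/253920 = 0.00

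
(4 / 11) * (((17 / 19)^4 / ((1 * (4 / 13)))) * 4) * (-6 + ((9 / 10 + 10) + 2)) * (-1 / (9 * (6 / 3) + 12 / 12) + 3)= 8390853744 / 136185445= 61.61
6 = 6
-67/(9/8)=-536/9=-59.56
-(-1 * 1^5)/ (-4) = -1/ 4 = -0.25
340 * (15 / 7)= 5100 / 7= 728.57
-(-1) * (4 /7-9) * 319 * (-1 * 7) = 18821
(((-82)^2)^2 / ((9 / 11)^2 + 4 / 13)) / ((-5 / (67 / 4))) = -1191239110204 / 7685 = -155008342.25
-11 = -11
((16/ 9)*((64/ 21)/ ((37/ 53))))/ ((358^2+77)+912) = 54272/ 903166929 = 0.00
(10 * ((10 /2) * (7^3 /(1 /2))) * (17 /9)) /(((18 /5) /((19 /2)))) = 170970.68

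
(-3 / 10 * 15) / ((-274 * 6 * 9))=0.00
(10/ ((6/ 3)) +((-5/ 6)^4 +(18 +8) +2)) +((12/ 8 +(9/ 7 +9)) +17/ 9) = 427807/ 9072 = 47.16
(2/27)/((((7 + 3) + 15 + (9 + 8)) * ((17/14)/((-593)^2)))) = 703298/1377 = 510.75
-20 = -20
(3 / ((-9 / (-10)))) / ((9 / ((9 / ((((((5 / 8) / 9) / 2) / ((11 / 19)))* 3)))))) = 352 / 19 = 18.53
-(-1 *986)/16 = 61.62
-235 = -235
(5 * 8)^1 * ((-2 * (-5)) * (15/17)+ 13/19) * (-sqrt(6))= -122840 * sqrt(6)/323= -931.56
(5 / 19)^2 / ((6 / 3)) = 25 / 722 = 0.03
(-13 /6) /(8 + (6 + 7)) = -0.10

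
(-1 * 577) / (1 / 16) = -9232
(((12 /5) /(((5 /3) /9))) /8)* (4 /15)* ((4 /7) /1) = 216 /875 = 0.25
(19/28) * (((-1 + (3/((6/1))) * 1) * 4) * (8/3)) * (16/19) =-64/21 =-3.05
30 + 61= 91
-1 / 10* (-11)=11 / 10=1.10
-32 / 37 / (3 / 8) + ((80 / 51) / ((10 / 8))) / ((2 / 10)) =2496 / 629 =3.97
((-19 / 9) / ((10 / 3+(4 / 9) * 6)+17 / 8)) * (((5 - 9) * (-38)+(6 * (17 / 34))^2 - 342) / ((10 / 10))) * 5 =27512 / 117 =235.15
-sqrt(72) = -6 * sqrt(2) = -8.49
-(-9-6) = 15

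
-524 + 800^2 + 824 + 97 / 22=14086697 / 22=640304.41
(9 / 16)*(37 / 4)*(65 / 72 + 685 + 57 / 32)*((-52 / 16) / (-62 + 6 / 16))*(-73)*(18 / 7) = -62588114901 / 1766912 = -35422.32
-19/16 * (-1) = 19/16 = 1.19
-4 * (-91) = 364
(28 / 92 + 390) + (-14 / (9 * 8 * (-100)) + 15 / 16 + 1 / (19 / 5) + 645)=815316367 / 786600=1036.51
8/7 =1.14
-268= -268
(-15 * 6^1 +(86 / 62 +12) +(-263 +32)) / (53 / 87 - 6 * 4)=829632 / 63085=13.15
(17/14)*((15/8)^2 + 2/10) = 20213/4480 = 4.51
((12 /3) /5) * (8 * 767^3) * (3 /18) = 7219482608 /15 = 481298840.53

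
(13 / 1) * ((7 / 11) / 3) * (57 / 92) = 1729 / 1012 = 1.71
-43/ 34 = -1.26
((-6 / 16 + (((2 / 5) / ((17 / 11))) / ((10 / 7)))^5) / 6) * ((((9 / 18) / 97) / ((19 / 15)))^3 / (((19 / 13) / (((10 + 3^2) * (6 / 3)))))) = -4864359096513423 / 44441695242463495000000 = -0.00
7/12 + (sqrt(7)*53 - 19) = -221/12 + 53*sqrt(7) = 121.81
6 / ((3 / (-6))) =-12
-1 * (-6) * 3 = 18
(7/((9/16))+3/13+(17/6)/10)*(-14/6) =-212261/7020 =-30.24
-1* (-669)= 669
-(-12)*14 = 168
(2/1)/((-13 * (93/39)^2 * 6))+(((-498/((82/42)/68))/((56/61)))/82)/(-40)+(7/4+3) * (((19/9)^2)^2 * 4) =324879716798159/847912672080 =383.15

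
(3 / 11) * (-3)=-0.82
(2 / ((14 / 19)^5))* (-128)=-1178.60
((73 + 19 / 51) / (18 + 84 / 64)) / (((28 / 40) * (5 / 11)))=1317184 / 110313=11.94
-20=-20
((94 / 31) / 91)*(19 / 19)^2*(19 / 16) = 893 / 22568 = 0.04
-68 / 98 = -34 / 49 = -0.69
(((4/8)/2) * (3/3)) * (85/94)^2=7225/35344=0.20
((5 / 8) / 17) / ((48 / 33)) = 55 / 2176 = 0.03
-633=-633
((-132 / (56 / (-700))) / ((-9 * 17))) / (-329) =550 / 16779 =0.03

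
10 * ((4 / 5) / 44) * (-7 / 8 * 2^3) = -14 / 11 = -1.27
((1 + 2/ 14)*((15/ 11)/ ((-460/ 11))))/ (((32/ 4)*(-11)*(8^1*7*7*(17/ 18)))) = 27/ 23603888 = 0.00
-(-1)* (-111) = -111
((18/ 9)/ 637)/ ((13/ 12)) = 24/ 8281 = 0.00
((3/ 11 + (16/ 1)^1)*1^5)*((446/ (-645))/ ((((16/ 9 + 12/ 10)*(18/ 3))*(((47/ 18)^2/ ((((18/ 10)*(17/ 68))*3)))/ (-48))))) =2095163496/ 350027095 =5.99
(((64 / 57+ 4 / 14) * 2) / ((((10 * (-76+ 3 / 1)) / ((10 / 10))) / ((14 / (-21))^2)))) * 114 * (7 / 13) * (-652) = 2931392 / 42705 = 68.64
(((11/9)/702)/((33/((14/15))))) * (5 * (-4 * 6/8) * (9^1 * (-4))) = 28/1053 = 0.03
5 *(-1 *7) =-35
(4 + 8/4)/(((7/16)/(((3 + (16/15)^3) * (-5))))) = -455072/1575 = -288.93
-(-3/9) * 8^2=64/3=21.33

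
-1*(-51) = 51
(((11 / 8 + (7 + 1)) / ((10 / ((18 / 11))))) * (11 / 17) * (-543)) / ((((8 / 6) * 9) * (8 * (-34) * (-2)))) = -24435 / 295936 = -0.08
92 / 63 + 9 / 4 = 935 / 252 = 3.71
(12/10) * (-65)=-78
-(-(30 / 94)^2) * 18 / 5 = 810 / 2209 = 0.37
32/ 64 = 1/ 2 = 0.50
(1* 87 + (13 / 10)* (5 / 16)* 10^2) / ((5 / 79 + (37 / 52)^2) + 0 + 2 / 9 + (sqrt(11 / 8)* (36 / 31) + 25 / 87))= -411426453508211853738 / 2060425601026258391 + 110684939028085719648* sqrt(22) / 2060425601026258391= 52.29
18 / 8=9 / 4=2.25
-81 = -81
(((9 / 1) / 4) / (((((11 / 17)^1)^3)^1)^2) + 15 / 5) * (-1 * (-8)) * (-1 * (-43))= 20510729358 / 1771561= 11577.77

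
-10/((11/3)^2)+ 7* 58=49036/121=405.26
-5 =-5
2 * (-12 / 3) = -8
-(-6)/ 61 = 6/ 61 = 0.10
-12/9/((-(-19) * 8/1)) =-1/114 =-0.01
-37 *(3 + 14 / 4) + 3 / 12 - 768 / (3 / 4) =-5057 / 4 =-1264.25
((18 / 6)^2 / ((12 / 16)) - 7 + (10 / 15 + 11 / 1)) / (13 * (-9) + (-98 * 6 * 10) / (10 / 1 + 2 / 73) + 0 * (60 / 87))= -3050 / 128721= -0.02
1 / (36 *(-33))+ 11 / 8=3265 / 2376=1.37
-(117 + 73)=-190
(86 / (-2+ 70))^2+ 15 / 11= 37679 / 12716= 2.96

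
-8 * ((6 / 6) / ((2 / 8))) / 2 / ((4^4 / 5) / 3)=-15 / 16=-0.94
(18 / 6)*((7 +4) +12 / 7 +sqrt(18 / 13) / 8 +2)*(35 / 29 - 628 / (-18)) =9421*sqrt(26) / 3016 +970363 / 609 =1609.30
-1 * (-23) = 23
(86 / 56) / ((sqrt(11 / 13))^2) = 559 / 308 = 1.81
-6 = -6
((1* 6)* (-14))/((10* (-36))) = 7/30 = 0.23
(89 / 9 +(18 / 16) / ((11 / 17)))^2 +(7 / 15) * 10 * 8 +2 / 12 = 108328081 / 627264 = 172.70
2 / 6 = 1 / 3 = 0.33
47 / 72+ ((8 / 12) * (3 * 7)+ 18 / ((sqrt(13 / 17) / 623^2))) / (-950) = 21821 / 34200- 3493161 * sqrt(221) / 6175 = -8409.01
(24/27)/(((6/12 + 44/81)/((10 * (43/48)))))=1290/169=7.63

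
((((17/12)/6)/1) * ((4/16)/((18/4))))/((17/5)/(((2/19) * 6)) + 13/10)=85/43308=0.00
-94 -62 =-156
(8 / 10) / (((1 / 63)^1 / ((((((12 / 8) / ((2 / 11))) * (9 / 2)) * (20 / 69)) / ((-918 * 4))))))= -231 / 1564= -0.15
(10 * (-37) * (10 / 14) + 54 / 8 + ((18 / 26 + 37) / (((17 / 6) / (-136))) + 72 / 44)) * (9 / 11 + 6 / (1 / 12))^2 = -5305258158381 / 484484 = -10950326.86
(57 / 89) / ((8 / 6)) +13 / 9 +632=2031095 / 3204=633.92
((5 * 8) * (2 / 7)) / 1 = 80 / 7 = 11.43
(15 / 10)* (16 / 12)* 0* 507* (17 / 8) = 0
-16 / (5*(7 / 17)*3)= -2.59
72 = 72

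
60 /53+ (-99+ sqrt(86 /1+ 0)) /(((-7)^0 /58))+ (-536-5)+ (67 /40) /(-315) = -4195034951 /667800+ 58 * sqrt(86) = -5744.00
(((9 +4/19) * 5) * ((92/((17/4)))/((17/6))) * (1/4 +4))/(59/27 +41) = 6520500/188309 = 34.63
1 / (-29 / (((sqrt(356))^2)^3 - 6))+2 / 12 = -270708031 / 174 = -1555793.28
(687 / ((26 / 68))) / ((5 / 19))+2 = 443932 / 65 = 6829.72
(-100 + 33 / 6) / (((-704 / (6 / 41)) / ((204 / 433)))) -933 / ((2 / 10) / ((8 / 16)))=-7287932643 / 3124528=-2332.49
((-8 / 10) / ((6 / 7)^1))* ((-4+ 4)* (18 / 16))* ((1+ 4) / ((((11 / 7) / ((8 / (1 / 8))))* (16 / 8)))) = 0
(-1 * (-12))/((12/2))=2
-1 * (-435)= 435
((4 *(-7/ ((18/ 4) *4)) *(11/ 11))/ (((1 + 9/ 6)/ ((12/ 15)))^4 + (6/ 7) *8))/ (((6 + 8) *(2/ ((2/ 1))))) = -28672/ 26378847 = -0.00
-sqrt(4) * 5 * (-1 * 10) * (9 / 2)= 450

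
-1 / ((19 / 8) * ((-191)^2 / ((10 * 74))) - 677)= 5920 / 3314701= 0.00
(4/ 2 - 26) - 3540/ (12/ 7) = -2089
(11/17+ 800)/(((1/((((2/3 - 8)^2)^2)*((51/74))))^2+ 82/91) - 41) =-288869575309643328/14467488927181333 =-19.97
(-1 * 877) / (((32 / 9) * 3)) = -2631 / 32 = -82.22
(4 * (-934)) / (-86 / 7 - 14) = 142.13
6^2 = 36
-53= -53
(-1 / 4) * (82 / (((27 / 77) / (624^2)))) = -68292224 / 3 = -22764074.67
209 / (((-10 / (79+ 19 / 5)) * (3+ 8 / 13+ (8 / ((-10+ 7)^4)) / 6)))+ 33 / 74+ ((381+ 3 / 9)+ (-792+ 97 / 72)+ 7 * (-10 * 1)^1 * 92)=-508847239333 / 69463800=-7325.36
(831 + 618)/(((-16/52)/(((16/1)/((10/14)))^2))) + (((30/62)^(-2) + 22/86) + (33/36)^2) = -365778144901/154800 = -2362907.91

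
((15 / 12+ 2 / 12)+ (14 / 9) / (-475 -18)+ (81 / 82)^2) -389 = -2883573632 / 7458597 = -386.61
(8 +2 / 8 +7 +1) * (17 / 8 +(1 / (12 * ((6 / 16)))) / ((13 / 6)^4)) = 34.70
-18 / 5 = -3.60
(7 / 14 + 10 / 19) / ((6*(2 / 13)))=169 / 152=1.11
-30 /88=-15 /44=-0.34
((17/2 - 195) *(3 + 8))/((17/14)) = -28721/17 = -1689.47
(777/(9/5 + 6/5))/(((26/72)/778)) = 7254072/13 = 558005.54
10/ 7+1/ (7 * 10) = 101/ 70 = 1.44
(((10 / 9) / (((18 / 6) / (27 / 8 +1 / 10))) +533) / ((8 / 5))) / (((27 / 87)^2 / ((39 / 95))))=33203521 / 23328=1423.33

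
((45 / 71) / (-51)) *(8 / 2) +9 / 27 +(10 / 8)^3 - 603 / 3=-46062191 / 231744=-198.76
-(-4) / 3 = 4 / 3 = 1.33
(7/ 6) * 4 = 4.67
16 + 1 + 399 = 416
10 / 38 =5 / 19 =0.26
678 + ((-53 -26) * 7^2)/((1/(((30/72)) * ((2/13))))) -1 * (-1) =33607/78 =430.86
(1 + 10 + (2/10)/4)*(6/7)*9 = 5967/70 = 85.24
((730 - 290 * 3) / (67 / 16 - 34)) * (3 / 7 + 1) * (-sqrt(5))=-15.00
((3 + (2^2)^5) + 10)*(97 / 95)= 100589 / 95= 1058.83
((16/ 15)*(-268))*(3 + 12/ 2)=-12864/ 5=-2572.80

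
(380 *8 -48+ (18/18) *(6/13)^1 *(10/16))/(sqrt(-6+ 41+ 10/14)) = 500.71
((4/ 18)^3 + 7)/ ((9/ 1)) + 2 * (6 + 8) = 188819/ 6561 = 28.78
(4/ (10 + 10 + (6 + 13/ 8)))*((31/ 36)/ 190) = 124/ 188955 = 0.00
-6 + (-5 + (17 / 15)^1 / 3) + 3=-343 / 45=-7.62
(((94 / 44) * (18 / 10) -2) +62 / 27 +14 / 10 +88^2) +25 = 23090389 / 2970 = 7774.54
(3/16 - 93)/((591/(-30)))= 7425/1576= 4.71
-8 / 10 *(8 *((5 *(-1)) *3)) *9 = 864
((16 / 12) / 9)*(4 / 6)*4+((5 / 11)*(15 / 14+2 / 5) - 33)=-398371 / 12474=-31.94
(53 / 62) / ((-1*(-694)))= 53 / 43028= 0.00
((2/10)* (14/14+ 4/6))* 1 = 1/3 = 0.33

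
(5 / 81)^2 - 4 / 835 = -5369 / 5478435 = -0.00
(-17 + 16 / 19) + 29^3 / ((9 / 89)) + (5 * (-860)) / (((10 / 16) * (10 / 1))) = 240475.95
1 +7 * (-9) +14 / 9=-544 / 9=-60.44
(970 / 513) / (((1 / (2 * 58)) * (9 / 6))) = 225040 / 1539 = 146.22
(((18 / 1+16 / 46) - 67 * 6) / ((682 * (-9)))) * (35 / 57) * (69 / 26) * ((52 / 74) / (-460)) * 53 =-409213 / 49622661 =-0.01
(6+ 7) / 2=13 / 2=6.50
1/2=0.50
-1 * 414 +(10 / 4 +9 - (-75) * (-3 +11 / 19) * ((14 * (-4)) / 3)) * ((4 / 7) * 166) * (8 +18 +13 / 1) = 12581245.22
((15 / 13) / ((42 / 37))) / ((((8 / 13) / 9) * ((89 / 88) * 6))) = 6105 / 2492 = 2.45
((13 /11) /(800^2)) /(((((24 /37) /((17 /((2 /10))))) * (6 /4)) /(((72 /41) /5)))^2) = 5143333 /2958560000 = 0.00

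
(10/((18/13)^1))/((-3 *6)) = -65/162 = -0.40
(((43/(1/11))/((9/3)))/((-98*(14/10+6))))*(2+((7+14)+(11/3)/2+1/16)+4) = -3280255/522144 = -6.28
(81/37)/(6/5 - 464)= -405/85618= -0.00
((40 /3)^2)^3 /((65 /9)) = 819200000 /1053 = 777967.71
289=289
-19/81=-0.23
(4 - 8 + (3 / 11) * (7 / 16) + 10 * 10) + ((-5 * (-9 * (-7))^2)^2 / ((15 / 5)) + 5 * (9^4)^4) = 9265101075533976.12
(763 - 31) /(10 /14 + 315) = 2562 /1105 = 2.32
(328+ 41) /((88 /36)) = 3321 /22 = 150.95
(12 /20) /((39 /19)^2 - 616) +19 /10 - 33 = -68688071 /2208550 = -31.10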